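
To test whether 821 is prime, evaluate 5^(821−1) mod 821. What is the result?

5^1 ≡ 5 (mod 821)
5^2 ≡ 5^2 = 25 ≡ 25 (mod 821)
5^4 ≡ 25^2 = 625 ≡ 625 (mod 821)
5^8 ≡ 625^2 = 390625 ≡ 650 (mod 821)
5^16 ≡ 650^2 = 422500 ≡ 506 (mod 821)
5^32 ≡ 506^2 = 256036 ≡ 705 (mod 821)
5^64 ≡ 705^2 = 497025 ≡ 320 (mod 821)
5^128 ≡ 320^2 = 102400 ≡ 596 (mod 821)
5^256 ≡ 596^2 = 355216 ≡ 544 (mod 821)
5^512 ≡ 544^2 = 295936 ≡ 376 (mod 821)
820 = 512 + 256 + 32 + 16 + 4 in binary powers of 2.
So 5^820 ≡ 376 · 544 · 705 · 506 · 625 ≡ 1 (mod 821).
Since the result is 1, base 5 gives no evidence that 821 is composite.

1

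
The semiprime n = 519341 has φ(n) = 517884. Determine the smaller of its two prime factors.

619

φ(n) = (p−1)(q−1) = n − (p+q) + 1, so p + q = 519341 − 517884 + 1 = 1458.
p and q are the roots of t² − 1458t + 519341 = 0.
Discriminant: 1458² − 4·519341 = 2125764 − 2077364 = 48400; √48400 = 220.
q = (1458 − 220)/2 = 619, p = (1458 + 220)/2 = 839.
Check: 619 · 839 = 519341.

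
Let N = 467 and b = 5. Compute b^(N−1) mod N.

5^1 ≡ 5 (mod 467)
5^2 ≡ 5^2 = 25 ≡ 25 (mod 467)
5^4 ≡ 25^2 = 625 ≡ 158 (mod 467)
5^8 ≡ 158^2 = 24964 ≡ 213 (mod 467)
5^16 ≡ 213^2 = 45369 ≡ 70 (mod 467)
5^32 ≡ 70^2 = 4900 ≡ 230 (mod 467)
5^64 ≡ 230^2 = 52900 ≡ 129 (mod 467)
5^128 ≡ 129^2 = 16641 ≡ 296 (mod 467)
5^256 ≡ 296^2 = 87616 ≡ 287 (mod 467)
466 = 256 + 128 + 64 + 16 + 2 in binary powers of 2.
So 5^466 ≡ 287 · 296 · 129 · 70 · 25 ≡ 1 (mod 467).
Since the result is 1, base 5 gives no evidence that 467 is composite.

1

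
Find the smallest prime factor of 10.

2

10 is even: 2 divides it.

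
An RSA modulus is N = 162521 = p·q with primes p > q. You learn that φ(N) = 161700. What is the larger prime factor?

φ(n) = (p−1)(q−1) = n − (p+q) + 1, so p + q = 162521 − 161700 + 1 = 822.
p and q are the roots of t² − 822t + 162521 = 0.
Discriminant: 822² − 4·162521 = 675684 − 650084 = 25600; √25600 = 160.
q = (822 − 160)/2 = 331, p = (822 + 160)/2 = 491.
Check: 331 · 491 = 162521.

491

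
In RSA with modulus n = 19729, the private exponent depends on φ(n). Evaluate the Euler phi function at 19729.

19440

Factor: 19729 = 109 · 181.
φ(19729) = (109−1) · (181−1) = 108 · 180 = 19440.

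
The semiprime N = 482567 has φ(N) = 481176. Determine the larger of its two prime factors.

739

φ(n) = (p−1)(q−1) = n − (p+q) + 1, so p + q = 482567 − 481176 + 1 = 1392.
p and q are the roots of t² − 1392t + 482567 = 0.
Discriminant: 1392² − 4·482567 = 1937664 − 1930268 = 7396; √7396 = 86.
q = (1392 − 86)/2 = 653, p = (1392 + 86)/2 = 739.
Check: 653 · 739 = 482567.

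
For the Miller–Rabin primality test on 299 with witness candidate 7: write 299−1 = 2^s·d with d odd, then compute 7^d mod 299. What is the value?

299 − 1 = 298 = 2^1 · 149, so d = 149.
7^1 ≡ 7 (mod 299)
7^2 ≡ 7^2 = 49 ≡ 49 (mod 299)
7^4 ≡ 49^2 = 2401 ≡ 9 (mod 299)
7^8 ≡ 9^2 = 81 ≡ 81 (mod 299)
7^16 ≡ 81^2 = 6561 ≡ 282 (mod 299)
7^32 ≡ 282^2 = 79524 ≡ 289 (mod 299)
7^64 ≡ 289^2 = 83521 ≡ 100 (mod 299)
7^128 ≡ 100^2 = 10000 ≡ 133 (mod 299)
149 = 128 + 16 + 4 + 1 in binary powers of 2.
So 7^149 ≡ 133 · 282 · 9 · 7 ≡ 180 (mod 299).
Squaring chain: 180; never reaches −1, so base 7 is a Miller–Rabin witness that 299 is composite.

180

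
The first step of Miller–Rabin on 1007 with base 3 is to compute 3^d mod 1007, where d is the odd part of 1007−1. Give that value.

298

1007 − 1 = 1006 = 2^1 · 503, so d = 503.
3^1 ≡ 3 (mod 1007)
3^2 ≡ 3^2 = 9 ≡ 9 (mod 1007)
3^4 ≡ 9^2 = 81 ≡ 81 (mod 1007)
3^8 ≡ 81^2 = 6561 ≡ 519 (mod 1007)
3^16 ≡ 519^2 = 269361 ≡ 492 (mod 1007)
3^32 ≡ 492^2 = 242064 ≡ 384 (mod 1007)
3^64 ≡ 384^2 = 147456 ≡ 434 (mod 1007)
3^128 ≡ 434^2 = 188356 ≡ 47 (mod 1007)
3^256 ≡ 47^2 = 2209 ≡ 195 (mod 1007)
503 = 256 + 128 + 64 + 32 + 16 + 4 + 2 + 1 in binary powers of 2.
So 3^503 ≡ 195 · 47 · 434 · 384 · 492 · 81 · 9 · 3 ≡ 298 (mod 1007).
Squaring chain: 298; never reaches −1, so base 3 is a Miller–Rabin witness that 1007 is composite.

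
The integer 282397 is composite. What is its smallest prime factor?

282397 is odd.
Digit sum 31, not divisible by 3.
Ends in 7: not divisible by 5.
7: 282397 = 7·40342 + 3
11: 282397 = 11·25672 + 5
13: 282397 = 13·21722 + 11
17: 282397 = 17·16611 + 10
19: 282397 = 19·14863

19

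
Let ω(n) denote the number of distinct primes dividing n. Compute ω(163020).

6

163020 = 2^2 · 40755
40755 = 3 · 13585
13585 = 5 · 2717
2717 = 11 · 247
247 = 13 · 19
163020 = 2^2 · 3 · 5 · 11 · 13 · 19, which has 6 distinct prime factors.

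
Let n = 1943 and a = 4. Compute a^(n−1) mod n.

4^1 ≡ 4 (mod 1943)
4^2 ≡ 4^2 = 16 ≡ 16 (mod 1943)
4^4 ≡ 16^2 = 256 ≡ 256 (mod 1943)
4^8 ≡ 256^2 = 65536 ≡ 1417 (mod 1943)
4^16 ≡ 1417^2 = 2007889 ≡ 770 (mod 1943)
4^32 ≡ 770^2 = 592900 ≡ 285 (mod 1943)
4^64 ≡ 285^2 = 81225 ≡ 1562 (mod 1943)
4^128 ≡ 1562^2 = 2439844 ≡ 1379 (mod 1943)
4^256 ≡ 1379^2 = 1901641 ≡ 1387 (mod 1943)
4^512 ≡ 1387^2 = 1923769 ≡ 199 (mod 1943)
4^1024 ≡ 199^2 = 39601 ≡ 741 (mod 1943)
1942 = 1024 + 512 + 256 + 128 + 16 + 4 + 2 in binary powers of 2.
So 4^1942 ≡ 741 · 199 · 1387 · 1379 · 770 · 256 · 16 ≡ 864 (mod 1943).
Since 864 ≠ 1, base 4 is a Fermat witness: 1943 is composite.

864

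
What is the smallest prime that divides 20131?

20131 is odd.
Digit sum 7, not divisible by 3.
Ends in 1: not divisible by 5.
7: 20131 = 7·2875 + 6
11: 20131 = 11·1830 + 1
13: 20131 = 13·1548 + 7
17: 20131 = 17·1184 + 3
19: 20131 = 19·1059 + 10
23: 20131 = 23·875 + 6
29: 20131 = 29·694 + 5
31: 20131 = 31·649 + 12
37: 20131 = 37·544 + 3
41: 20131 = 41·491

41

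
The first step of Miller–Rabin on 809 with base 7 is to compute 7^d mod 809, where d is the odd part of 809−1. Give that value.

809 − 1 = 808 = 2^3 · 101, so d = 101.
7^1 ≡ 7 (mod 809)
7^2 ≡ 7^2 = 49 ≡ 49 (mod 809)
7^4 ≡ 49^2 = 2401 ≡ 783 (mod 809)
7^8 ≡ 783^2 = 613089 ≡ 676 (mod 809)
7^16 ≡ 676^2 = 456976 ≡ 700 (mod 809)
7^32 ≡ 700^2 = 490000 ≡ 555 (mod 809)
7^64 ≡ 555^2 = 308025 ≡ 605 (mod 809)
101 = 64 + 32 + 4 + 1 in binary powers of 2.
So 7^101 ≡ 605 · 555 · 783 · 7 ≡ 1 (mod 809).
Since 7^d ≡ 1 (mod 809), base 7 does not prove 809 composite.

1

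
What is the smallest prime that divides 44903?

83

44903 is odd.
Digit sum 20, not divisible by 3.
Ends in 3: not divisible by 5.
7: 44903 = 7·6414 + 5
11: 44903 = 11·4082 + 1
13: 44903 = 13·3454 + 1
17: 44903 = 17·2641 + 6
19: 44903 = 19·2363 + 6
23: 44903 = 23·1952 + 7
29: 44903 = 29·1548 + 11
31: 44903 = 31·1448 + 15
37: 44903 = 37·1213 + 22
41: 44903 = 41·1095 + 8
43: 44903 = 43·1044 + 11
47: 44903 = 47·955 + 18
53: 44903 = 53·847 + 12
59: 44903 = 59·761 + 4
61: 44903 = 61·736 + 7
67: 44903 = 67·670 + 13
71: 44903 = 71·632 + 31
73: 44903 = 73·615 + 8
79: 44903 = 79·568 + 31
83: 44903 = 83·541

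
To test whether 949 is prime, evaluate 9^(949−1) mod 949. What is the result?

9^1 ≡ 9 (mod 949)
9^2 ≡ 9^2 = 81 ≡ 81 (mod 949)
9^4 ≡ 81^2 = 6561 ≡ 867 (mod 949)
9^8 ≡ 867^2 = 751689 ≡ 81 (mod 949)
9^16 ≡ 81^2 = 6561 ≡ 867 (mod 949)
9^32 ≡ 867^2 = 751689 ≡ 81 (mod 949)
9^64 ≡ 81^2 = 6561 ≡ 867 (mod 949)
9^128 ≡ 867^2 = 751689 ≡ 81 (mod 949)
9^256 ≡ 81^2 = 6561 ≡ 867 (mod 949)
9^512 ≡ 867^2 = 751689 ≡ 81 (mod 949)
948 = 512 + 256 + 128 + 32 + 16 + 4 in binary powers of 2.
So 9^948 ≡ 81 · 867 · 81 · 81 · 867 · 867 ≡ 1 (mod 949).
Since the result is 1, base 9 gives no evidence that 949 is composite.

1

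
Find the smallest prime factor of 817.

19

817 is odd.
Digit sum 16, not divisible by 3.
Ends in 7: not divisible by 5.
7: 817 = 7·116 + 5
11: 817 = 11·74 + 3
13: 817 = 13·62 + 11
17: 817 = 17·48 + 1
19: 817 = 19·43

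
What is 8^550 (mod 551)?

486

8^1 ≡ 8 (mod 551)
8^2 ≡ 8^2 = 64 ≡ 64 (mod 551)
8^4 ≡ 64^2 = 4096 ≡ 239 (mod 551)
8^8 ≡ 239^2 = 57121 ≡ 368 (mod 551)
8^16 ≡ 368^2 = 135424 ≡ 429 (mod 551)
8^32 ≡ 429^2 = 184041 ≡ 7 (mod 551)
8^64 ≡ 7^2 = 49 ≡ 49 (mod 551)
8^128 ≡ 49^2 = 2401 ≡ 197 (mod 551)
8^256 ≡ 197^2 = 38809 ≡ 239 (mod 551)
8^512 ≡ 239^2 = 57121 ≡ 368 (mod 551)
550 = 512 + 32 + 4 + 2 in binary powers of 2.
So 8^550 ≡ 368 · 7 · 239 · 64 ≡ 486 (mod 551).
Since 486 ≠ 1, base 8 is a Fermat witness: 551 is composite.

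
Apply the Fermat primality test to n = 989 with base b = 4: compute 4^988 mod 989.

864

4^1 ≡ 4 (mod 989)
4^2 ≡ 4^2 = 16 ≡ 16 (mod 989)
4^4 ≡ 16^2 = 256 ≡ 256 (mod 989)
4^8 ≡ 256^2 = 65536 ≡ 262 (mod 989)
4^16 ≡ 262^2 = 68644 ≡ 403 (mod 989)
4^32 ≡ 403^2 = 162409 ≡ 213 (mod 989)
4^64 ≡ 213^2 = 45369 ≡ 864 (mod 989)
4^128 ≡ 864^2 = 746496 ≡ 790 (mod 989)
4^256 ≡ 790^2 = 624100 ≡ 41 (mod 989)
4^512 ≡ 41^2 = 1681 ≡ 692 (mod 989)
988 = 512 + 256 + 128 + 64 + 16 + 8 + 4 in binary powers of 2.
So 4^988 ≡ 692 · 41 · 790 · 864 · 403 · 262 · 256 ≡ 864 (mod 989).
Since 864 ≠ 1, base 4 is a Fermat witness: 989 is composite.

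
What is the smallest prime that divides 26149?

26149 is odd.
Digit sum 22, not divisible by 3.
Ends in 9: not divisible by 5.
7: 26149 = 7·3735 + 4
11: 26149 = 11·2377 + 2
13: 26149 = 13·2011 + 6
17: 26149 = 17·1538 + 3
19: 26149 = 19·1376 + 5
23: 26149 = 23·1136 + 21
29: 26149 = 29·901 + 20
31: 26149 = 31·843 + 16
37: 26149 = 37·706 + 27
41: 26149 = 41·637 + 32
43: 26149 = 43·608 + 5
47: 26149 = 47·556 + 17
53: 26149 = 53·493 + 20
59: 26149 = 59·443 + 12
61: 26149 = 61·428 + 41
67: 26149 = 67·390 + 19
71: 26149 = 71·368 + 21
73: 26149 = 73·358 + 15
79: 26149 = 79·331

79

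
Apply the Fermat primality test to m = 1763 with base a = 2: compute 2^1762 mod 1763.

742

2^1 ≡ 2 (mod 1763)
2^2 ≡ 2^2 = 4 ≡ 4 (mod 1763)
2^4 ≡ 4^2 = 16 ≡ 16 (mod 1763)
2^8 ≡ 16^2 = 256 ≡ 256 (mod 1763)
2^16 ≡ 256^2 = 65536 ≡ 305 (mod 1763)
2^32 ≡ 305^2 = 93025 ≡ 1349 (mod 1763)
2^64 ≡ 1349^2 = 1819801 ≡ 385 (mod 1763)
2^128 ≡ 385^2 = 148225 ≡ 133 (mod 1763)
2^256 ≡ 133^2 = 17689 ≡ 59 (mod 1763)
2^512 ≡ 59^2 = 3481 ≡ 1718 (mod 1763)
2^1024 ≡ 1718^2 = 2951524 ≡ 262 (mod 1763)
1762 = 1024 + 512 + 128 + 64 + 32 + 2 in binary powers of 2.
So 2^1762 ≡ 262 · 1718 · 133 · 385 · 1349 · 4 ≡ 742 (mod 1763).
Since 742 ≠ 1, base 2 is a Fermat witness: 1763 is composite.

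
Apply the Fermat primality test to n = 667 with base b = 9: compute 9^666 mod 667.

49

9^1 ≡ 9 (mod 667)
9^2 ≡ 9^2 = 81 ≡ 81 (mod 667)
9^4 ≡ 81^2 = 6561 ≡ 558 (mod 667)
9^8 ≡ 558^2 = 311364 ≡ 542 (mod 667)
9^16 ≡ 542^2 = 293764 ≡ 284 (mod 667)
9^32 ≡ 284^2 = 80656 ≡ 616 (mod 667)
9^64 ≡ 616^2 = 379456 ≡ 600 (mod 667)
9^128 ≡ 600^2 = 360000 ≡ 487 (mod 667)
9^256 ≡ 487^2 = 237169 ≡ 384 (mod 667)
9^512 ≡ 384^2 = 147456 ≡ 49 (mod 667)
666 = 512 + 128 + 16 + 8 + 2 in binary powers of 2.
So 9^666 ≡ 49 · 487 · 284 · 542 · 81 ≡ 49 (mod 667).
Since 49 ≠ 1, base 9 is a Fermat witness: 667 is composite.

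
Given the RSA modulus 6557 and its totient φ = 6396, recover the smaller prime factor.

φ(n) = (p−1)(q−1) = n − (p+q) + 1, so p + q = 6557 − 6396 + 1 = 162.
p and q are the roots of t² − 162t + 6557 = 0.
Discriminant: 162² − 4·6557 = 26244 − 26228 = 16; √16 = 4.
q = (162 − 4)/2 = 79, p = (162 + 4)/2 = 83.
Check: 79 · 83 = 6557.

79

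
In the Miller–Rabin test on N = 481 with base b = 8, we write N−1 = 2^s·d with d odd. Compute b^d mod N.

481 − 1 = 480 = 2^5 · 15, so d = 15.
8^1 ≡ 8 (mod 481)
8^2 ≡ 8^2 = 64 ≡ 64 (mod 481)
8^4 ≡ 64^2 = 4096 ≡ 248 (mod 481)
8^8 ≡ 248^2 = 61504 ≡ 417 (mod 481)
15 = 8 + 4 + 2 + 1 in binary powers of 2.
So 8^15 ≡ 417 · 248 · 64 · 8 ≡ 31 (mod 481).
Squaring chain: 31 → 480 → 1 → 1 → 1; reaches −1, so base 8 does not prove 481 composite.

31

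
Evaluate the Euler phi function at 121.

110

Factor: 121 = 11^2.
φ(121) = 11^1·(11−1) = 110.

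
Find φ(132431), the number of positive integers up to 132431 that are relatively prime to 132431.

119520

Factor: 132431 = 13 · 61 · 167.
φ(132431) = (13−1) · (61−1) · (167−1) = 12 · 60 · 166 = 119520.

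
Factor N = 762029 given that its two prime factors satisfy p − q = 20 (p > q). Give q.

863

Since p = q + 20, we have 762029 = q(q + 20), so q² + 20q − 762029 = 0.
Discriminant: 20² + 4·762029 = 400 + 3048116 = 3048516; √3048516 = 1746.
q = (−20 + 1746)/2 = 863, and p = q + 20 = 883.
Check: 863 · 883 = 762029.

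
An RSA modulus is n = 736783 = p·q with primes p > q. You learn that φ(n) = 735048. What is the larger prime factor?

997

φ(n) = (p−1)(q−1) = n − (p+q) + 1, so p + q = 736783 − 735048 + 1 = 1736.
p and q are the roots of t² − 1736t + 736783 = 0.
Discriminant: 1736² − 4·736783 = 3013696 − 2947132 = 66564; √66564 = 258.
q = (1736 − 258)/2 = 739, p = (1736 + 258)/2 = 997.
Check: 739 · 997 = 736783.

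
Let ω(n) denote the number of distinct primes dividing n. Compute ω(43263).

4

43263 = 3^2 · 4807
4807 = 11 · 437
437 = 19 · 23
43263 = 3^2 · 11 · 19 · 23, which has 4 distinct prime factors.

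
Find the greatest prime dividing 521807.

89

521807 = 11 · 47437
47437 = 13 · 3649
3649 = 41 · 89
89 is prime.
So 521807 = 11 · 13 · 41 · 89; the largest prime factor is 89.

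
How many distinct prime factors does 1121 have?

1121 = 19 · 59
1121 = 19 · 59, which has 2 distinct prime factors.

2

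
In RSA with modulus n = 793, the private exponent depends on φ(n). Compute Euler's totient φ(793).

Factor: 793 = 13 · 61.
φ(793) = (13−1) · (61−1) = 12 · 60 = 720.

720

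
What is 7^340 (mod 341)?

7^1 ≡ 7 (mod 341)
7^2 ≡ 7^2 = 49 ≡ 49 (mod 341)
7^4 ≡ 49^2 = 2401 ≡ 14 (mod 341)
7^8 ≡ 14^2 = 196 ≡ 196 (mod 341)
7^16 ≡ 196^2 = 38416 ≡ 224 (mod 341)
7^32 ≡ 224^2 = 50176 ≡ 49 (mod 341)
7^64 ≡ 49^2 = 2401 ≡ 14 (mod 341)
7^128 ≡ 14^2 = 196 ≡ 196 (mod 341)
7^256 ≡ 196^2 = 38416 ≡ 224 (mod 341)
340 = 256 + 64 + 16 + 4 in binary powers of 2.
So 7^340 ≡ 224 · 14 · 224 · 14 ≡ 56 (mod 341).
Since 56 ≠ 1, base 7 is a Fermat witness: 341 is composite.

56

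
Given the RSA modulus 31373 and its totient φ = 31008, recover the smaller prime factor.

φ(n) = (p−1)(q−1) = n − (p+q) + 1, so p + q = 31373 − 31008 + 1 = 366.
p and q are the roots of t² − 366t + 31373 = 0.
Discriminant: 366² − 4·31373 = 133956 − 125492 = 8464; √8464 = 92.
q = (366 − 92)/2 = 137, p = (366 + 92)/2 = 229.
Check: 137 · 229 = 31373.

137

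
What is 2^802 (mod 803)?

2^1 ≡ 2 (mod 803)
2^2 ≡ 2^2 = 4 ≡ 4 (mod 803)
2^4 ≡ 4^2 = 16 ≡ 16 (mod 803)
2^8 ≡ 16^2 = 256 ≡ 256 (mod 803)
2^16 ≡ 256^2 = 65536 ≡ 493 (mod 803)
2^32 ≡ 493^2 = 243049 ≡ 543 (mod 803)
2^64 ≡ 543^2 = 294849 ≡ 148 (mod 803)
2^128 ≡ 148^2 = 21904 ≡ 223 (mod 803)
2^256 ≡ 223^2 = 49729 ≡ 746 (mod 803)
2^512 ≡ 746^2 = 556516 ≡ 37 (mod 803)
802 = 512 + 256 + 32 + 2 in binary powers of 2.
So 2^802 ≡ 37 · 746 · 543 · 4 ≡ 367 (mod 803).
Since 367 ≠ 1, base 2 is a Fermat witness: 803 is composite.

367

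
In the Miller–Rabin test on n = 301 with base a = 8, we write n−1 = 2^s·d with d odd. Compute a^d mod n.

260

301 − 1 = 300 = 2^2 · 75, so d = 75.
8^1 ≡ 8 (mod 301)
8^2 ≡ 8^2 = 64 ≡ 64 (mod 301)
8^4 ≡ 64^2 = 4096 ≡ 183 (mod 301)
8^8 ≡ 183^2 = 33489 ≡ 78 (mod 301)
8^16 ≡ 78^2 = 6084 ≡ 64 (mod 301)
8^32 ≡ 64^2 = 4096 ≡ 183 (mod 301)
8^64 ≡ 183^2 = 33489 ≡ 78 (mod 301)
75 = 64 + 8 + 2 + 1 in binary powers of 2.
So 8^75 ≡ 78 · 78 · 64 · 8 ≡ 260 (mod 301).
Squaring chain: 260 → 176; never reaches −1, so base 8 is a Miller–Rabin witness that 301 is composite.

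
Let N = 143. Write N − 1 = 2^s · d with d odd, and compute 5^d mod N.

60

143 − 1 = 142 = 2^1 · 71, so d = 71.
5^1 ≡ 5 (mod 143)
5^2 ≡ 5^2 = 25 ≡ 25 (mod 143)
5^4 ≡ 25^2 = 625 ≡ 53 (mod 143)
5^8 ≡ 53^2 = 2809 ≡ 92 (mod 143)
5^16 ≡ 92^2 = 8464 ≡ 27 (mod 143)
5^32 ≡ 27^2 = 729 ≡ 14 (mod 143)
5^64 ≡ 14^2 = 196 ≡ 53 (mod 143)
71 = 64 + 4 + 2 + 1 in binary powers of 2.
So 5^71 ≡ 53 · 53 · 25 · 5 ≡ 60 (mod 143).
Squaring chain: 60; never reaches −1, so base 5 is a Miller–Rabin witness that 143 is composite.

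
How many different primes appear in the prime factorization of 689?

2

689 = 13 · 53
689 = 13 · 53, which has 2 distinct prime factors.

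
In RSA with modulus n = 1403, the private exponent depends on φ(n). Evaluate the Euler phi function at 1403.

Factor: 1403 = 23 · 61.
φ(1403) = (23−1) · (61−1) = 22 · 60 = 1320.

1320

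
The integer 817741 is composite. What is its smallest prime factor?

817741 is odd.
Digit sum 28, not divisible by 3.
Ends in 1: not divisible by 5.
7: 817741 = 7·116820 + 1
11: 817741 = 11·74340 + 1
13: 817741 = 13·62903 + 2
17: 817741 = 17·48102 + 7
19: 817741 = 19·43039

19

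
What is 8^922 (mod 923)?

8^1 ≡ 8 (mod 923)
8^2 ≡ 8^2 = 64 ≡ 64 (mod 923)
8^4 ≡ 64^2 = 4096 ≡ 404 (mod 923)
8^8 ≡ 404^2 = 163216 ≡ 768 (mod 923)
8^16 ≡ 768^2 = 589824 ≡ 27 (mod 923)
8^32 ≡ 27^2 = 729 ≡ 729 (mod 923)
8^64 ≡ 729^2 = 531441 ≡ 716 (mod 923)
8^128 ≡ 716^2 = 512656 ≡ 391 (mod 923)
8^256 ≡ 391^2 = 152881 ≡ 586 (mod 923)
8^512 ≡ 586^2 = 343396 ≡ 40 (mod 923)
922 = 512 + 256 + 128 + 16 + 8 + 2 in binary powers of 2.
So 8^922 ≡ 40 · 586 · 391 · 27 · 768 · 64 ≡ 428 (mod 923).
Since 428 ≠ 1, base 8 is a Fermat witness: 923 is composite.

428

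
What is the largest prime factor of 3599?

3599 = 59 · 61
61 is prime.
So 3599 = 59 · 61; the largest prime factor is 61.

61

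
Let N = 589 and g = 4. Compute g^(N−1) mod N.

64

4^1 ≡ 4 (mod 589)
4^2 ≡ 4^2 = 16 ≡ 16 (mod 589)
4^4 ≡ 16^2 = 256 ≡ 256 (mod 589)
4^8 ≡ 256^2 = 65536 ≡ 157 (mod 589)
4^16 ≡ 157^2 = 24649 ≡ 500 (mod 589)
4^32 ≡ 500^2 = 250000 ≡ 264 (mod 589)
4^64 ≡ 264^2 = 69696 ≡ 194 (mod 589)
4^128 ≡ 194^2 = 37636 ≡ 529 (mod 589)
4^256 ≡ 529^2 = 279841 ≡ 66 (mod 589)
4^512 ≡ 66^2 = 4356 ≡ 233 (mod 589)
588 = 512 + 64 + 8 + 4 in binary powers of 2.
So 4^588 ≡ 233 · 194 · 157 · 256 ≡ 64 (mod 589).
Since 64 ≠ 1, base 4 is a Fermat witness: 589 is composite.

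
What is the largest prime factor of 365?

365 = 5 · 73
73 is prime.
So 365 = 5 · 73; the largest prime factor is 73.

73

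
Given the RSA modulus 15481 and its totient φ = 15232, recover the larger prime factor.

φ(n) = (p−1)(q−1) = n − (p+q) + 1, so p + q = 15481 − 15232 + 1 = 250.
p and q are the roots of t² − 250t + 15481 = 0.
Discriminant: 250² − 4·15481 = 62500 − 61924 = 576; √576 = 24.
q = (250 − 24)/2 = 113, p = (250 + 24)/2 = 137.
Check: 113 · 137 = 15481.

137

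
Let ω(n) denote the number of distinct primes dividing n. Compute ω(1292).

1292 = 2^2 · 323
323 = 17 · 19
1292 = 2^2 · 17 · 19, which has 3 distinct prime factors.

3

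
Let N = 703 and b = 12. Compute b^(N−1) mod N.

12^1 ≡ 12 (mod 703)
12^2 ≡ 12^2 = 144 ≡ 144 (mod 703)
12^4 ≡ 144^2 = 20736 ≡ 349 (mod 703)
12^8 ≡ 349^2 = 121801 ≡ 182 (mod 703)
12^16 ≡ 182^2 = 33124 ≡ 83 (mod 703)
12^32 ≡ 83^2 = 6889 ≡ 562 (mod 703)
12^64 ≡ 562^2 = 315844 ≡ 197 (mod 703)
12^128 ≡ 197^2 = 38809 ≡ 144 (mod 703)
12^256 ≡ 144^2 = 20736 ≡ 349 (mod 703)
12^512 ≡ 349^2 = 121801 ≡ 182 (mod 703)
702 = 512 + 128 + 32 + 16 + 8 + 4 + 2 in binary powers of 2.
So 12^702 ≡ 182 · 144 · 562 · 83 · 182 · 349 · 144 ≡ 1 (mod 703).
Since the result is 1, base 12 gives no evidence that 703 is composite.

1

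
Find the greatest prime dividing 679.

97

679 = 7 · 97
97 is prime.
So 679 = 7 · 97; the largest prime factor is 97.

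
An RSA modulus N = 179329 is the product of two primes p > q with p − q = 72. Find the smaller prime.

389

Since p = q + 72, we have 179329 = q(q + 72), so q² + 72q − 179329 = 0.
Discriminant: 72² + 4·179329 = 5184 + 717316 = 722500; √722500 = 850.
q = (−72 + 850)/2 = 389, and p = q + 72 = 461.
Check: 389 · 461 = 179329.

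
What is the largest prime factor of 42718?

53

42718 = 2 · 21359
21359 = 13 · 1643
1643 = 31 · 53
53 is prime.
So 42718 = 2 · 13 · 31 · 53; the largest prime factor is 53.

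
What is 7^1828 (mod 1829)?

7^1 ≡ 7 (mod 1829)
7^2 ≡ 7^2 = 49 ≡ 49 (mod 1829)
7^4 ≡ 49^2 = 2401 ≡ 572 (mod 1829)
7^8 ≡ 572^2 = 327184 ≡ 1622 (mod 1829)
7^16 ≡ 1622^2 = 2630884 ≡ 782 (mod 1829)
7^32 ≡ 782^2 = 611524 ≡ 638 (mod 1829)
7^64 ≡ 638^2 = 407044 ≡ 1006 (mod 1829)
7^128 ≡ 1006^2 = 1012036 ≡ 599 (mod 1829)
7^256 ≡ 599^2 = 358801 ≡ 317 (mod 1829)
7^512 ≡ 317^2 = 100489 ≡ 1723 (mod 1829)
7^1024 ≡ 1723^2 = 2968729 ≡ 262 (mod 1829)
1828 = 1024 + 512 + 256 + 32 + 4 in binary powers of 2.
So 7^1828 ≡ 262 · 1723 · 317 · 638 · 572 ≡ 1600 (mod 1829).
Since 1600 ≠ 1, base 7 is a Fermat witness: 1829 is composite.

1600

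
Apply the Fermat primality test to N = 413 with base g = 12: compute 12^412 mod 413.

12^1 ≡ 12 (mod 413)
12^2 ≡ 12^2 = 144 ≡ 144 (mod 413)
12^4 ≡ 144^2 = 20736 ≡ 86 (mod 413)
12^8 ≡ 86^2 = 7396 ≡ 375 (mod 413)
12^16 ≡ 375^2 = 140625 ≡ 205 (mod 413)
12^32 ≡ 205^2 = 42025 ≡ 312 (mod 413)
12^64 ≡ 312^2 = 97344 ≡ 289 (mod 413)
12^128 ≡ 289^2 = 83521 ≡ 95 (mod 413)
12^256 ≡ 95^2 = 9025 ≡ 352 (mod 413)
412 = 256 + 128 + 16 + 8 + 4 in binary powers of 2.
So 12^412 ≡ 352 · 95 · 205 · 375 · 86 ≡ 289 (mod 413).
Since 289 ≠ 1, base 12 is a Fermat witness: 413 is composite.

289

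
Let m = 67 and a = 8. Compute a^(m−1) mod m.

1

8^1 ≡ 8 (mod 67)
8^2 ≡ 8^2 = 64 ≡ 64 (mod 67)
8^4 ≡ 64^2 = 4096 ≡ 9 (mod 67)
8^8 ≡ 9^2 = 81 ≡ 14 (mod 67)
8^16 ≡ 14^2 = 196 ≡ 62 (mod 67)
8^32 ≡ 62^2 = 3844 ≡ 25 (mod 67)
8^64 ≡ 25^2 = 625 ≡ 22 (mod 67)
66 = 64 + 2 in binary powers of 2.
So 8^66 ≡ 22 · 64 ≡ 1 (mod 67).
Since the result is 1, base 8 gives no evidence that 67 is composite.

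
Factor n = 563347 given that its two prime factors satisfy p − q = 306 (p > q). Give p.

Since p = q + 306, we have 563347 = q(q + 306), so q² + 306q − 563347 = 0.
Discriminant: 306² + 4·563347 = 93636 + 2253388 = 2347024; √2347024 = 1532.
q = (−306 + 1532)/2 = 613, and p = q + 306 = 919.
Check: 613 · 919 = 563347.

919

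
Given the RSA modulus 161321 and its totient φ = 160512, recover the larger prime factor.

457

φ(n) = (p−1)(q−1) = n − (p+q) + 1, so p + q = 161321 − 160512 + 1 = 810.
p and q are the roots of t² − 810t + 161321 = 0.
Discriminant: 810² − 4·161321 = 656100 − 645284 = 10816; √10816 = 104.
q = (810 − 104)/2 = 353, p = (810 + 104)/2 = 457.
Check: 353 · 457 = 161321.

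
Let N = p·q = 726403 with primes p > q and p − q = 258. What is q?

733

Since p = q + 258, we have 726403 = q(q + 258), so q² + 258q − 726403 = 0.
Discriminant: 258² + 4·726403 = 66564 + 2905612 = 2972176; √2972176 = 1724.
q = (−258 + 1724)/2 = 733, and p = q + 258 = 991.
Check: 733 · 991 = 726403.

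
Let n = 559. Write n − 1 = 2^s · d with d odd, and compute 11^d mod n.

434

559 − 1 = 558 = 2^1 · 279, so d = 279.
11^1 ≡ 11 (mod 559)
11^2 ≡ 11^2 = 121 ≡ 121 (mod 559)
11^4 ≡ 121^2 = 14641 ≡ 107 (mod 559)
11^8 ≡ 107^2 = 11449 ≡ 269 (mod 559)
11^16 ≡ 269^2 = 72361 ≡ 250 (mod 559)
11^32 ≡ 250^2 = 62500 ≡ 451 (mod 559)
11^64 ≡ 451^2 = 203401 ≡ 484 (mod 559)
11^128 ≡ 484^2 = 234256 ≡ 35 (mod 559)
11^256 ≡ 35^2 = 1225 ≡ 107 (mod 559)
279 = 256 + 16 + 4 + 2 + 1 in binary powers of 2.
So 11^279 ≡ 107 · 250 · 107 · 121 · 11 ≡ 434 (mod 559).
Squaring chain: 434; never reaches −1, so base 11 is a Miller–Rabin witness that 559 is composite.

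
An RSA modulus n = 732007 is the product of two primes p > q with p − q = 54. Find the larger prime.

Since p = q + 54, we have 732007 = q(q + 54), so q² + 54q − 732007 = 0.
Discriminant: 54² + 4·732007 = 2916 + 2928028 = 2930944; √2930944 = 1712.
q = (−54 + 1712)/2 = 829, and p = q + 54 = 883.
Check: 829 · 883 = 732007.

883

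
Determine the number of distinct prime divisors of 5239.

2

5239 = 13^2 · 31
5239 = 13^2 · 31, which has 2 distinct prime factors.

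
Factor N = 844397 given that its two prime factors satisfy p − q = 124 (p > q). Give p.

983

Since p = q + 124, we have 844397 = q(q + 124), so q² + 124q − 844397 = 0.
Discriminant: 124² + 4·844397 = 15376 + 3377588 = 3392964; √3392964 = 1842.
q = (−124 + 1842)/2 = 859, and p = q + 124 = 983.
Check: 859 · 983 = 844397.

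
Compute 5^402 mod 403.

5^1 ≡ 5 (mod 403)
5^2 ≡ 5^2 = 25 ≡ 25 (mod 403)
5^4 ≡ 25^2 = 625 ≡ 222 (mod 403)
5^8 ≡ 222^2 = 49284 ≡ 118 (mod 403)
5^16 ≡ 118^2 = 13924 ≡ 222 (mod 403)
5^32 ≡ 222^2 = 49284 ≡ 118 (mod 403)
5^64 ≡ 118^2 = 13924 ≡ 222 (mod 403)
5^128 ≡ 222^2 = 49284 ≡ 118 (mod 403)
5^256 ≡ 118^2 = 13924 ≡ 222 (mod 403)
402 = 256 + 128 + 16 + 2 in binary powers of 2.
So 5^402 ≡ 222 · 118 · 222 · 25 ≡ 311 (mod 403).
Since 311 ≠ 1, base 5 is a Fermat witness: 403 is composite.

311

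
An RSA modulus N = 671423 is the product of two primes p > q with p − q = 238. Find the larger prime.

Since p = q + 238, we have 671423 = q(q + 238), so q² + 238q − 671423 = 0.
Discriminant: 238² + 4·671423 = 56644 + 2685692 = 2742336; √2742336 = 1656.
q = (−238 + 1656)/2 = 709, and p = q + 238 = 947.
Check: 709 · 947 = 671423.

947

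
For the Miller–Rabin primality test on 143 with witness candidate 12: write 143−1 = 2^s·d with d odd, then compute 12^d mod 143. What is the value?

12

143 − 1 = 142 = 2^1 · 71, so d = 71.
12^1 ≡ 12 (mod 143)
12^2 ≡ 12^2 = 144 ≡ 1 (mod 143)
12^4 ≡ 1^2 = 1 ≡ 1 (mod 143)
12^8 ≡ 1^2 = 1 ≡ 1 (mod 143)
12^16 ≡ 1^2 = 1 ≡ 1 (mod 143)
12^32 ≡ 1^2 = 1 ≡ 1 (mod 143)
12^64 ≡ 1^2 = 1 ≡ 1 (mod 143)
71 = 64 + 4 + 2 + 1 in binary powers of 2.
So 12^71 ≡ 1 · 1 · 1 · 12 ≡ 12 (mod 143).
Squaring chain: 12; never reaches −1, so base 12 is a Miller–Rabin witness that 143 is composite.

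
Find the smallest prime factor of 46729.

83

46729 is odd.
Digit sum 28, not divisible by 3.
Ends in 9: not divisible by 5.
7: 46729 = 7·6675 + 4
11: 46729 = 11·4248 + 1
13: 46729 = 13·3594 + 7
17: 46729 = 17·2748 + 13
19: 46729 = 19·2459 + 8
23: 46729 = 23·2031 + 16
29: 46729 = 29·1611 + 10
31: 46729 = 31·1507 + 12
37: 46729 = 37·1262 + 35
41: 46729 = 41·1139 + 30
43: 46729 = 43·1086 + 31
47: 46729 = 47·994 + 11
53: 46729 = 53·881 + 36
59: 46729 = 59·792 + 1
61: 46729 = 61·766 + 3
67: 46729 = 67·697 + 30
71: 46729 = 71·658 + 11
73: 46729 = 73·640 + 9
79: 46729 = 79·591 + 40
83: 46729 = 83·563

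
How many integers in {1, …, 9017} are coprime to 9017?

8820

Factor: 9017 = 71 · 127.
φ(9017) = (71−1) · (127−1) = 70 · 126 = 8820.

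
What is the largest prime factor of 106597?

106597 = 37 · 2881
2881 = 43 · 67
67 is prime.
So 106597 = 37 · 43 · 67; the largest prime factor is 67.

67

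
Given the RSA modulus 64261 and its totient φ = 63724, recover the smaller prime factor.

179

φ(n) = (p−1)(q−1) = n − (p+q) + 1, so p + q = 64261 − 63724 + 1 = 538.
p and q are the roots of t² − 538t + 64261 = 0.
Discriminant: 538² − 4·64261 = 289444 − 257044 = 32400; √32400 = 180.
q = (538 − 180)/2 = 179, p = (538 + 180)/2 = 359.
Check: 179 · 359 = 64261.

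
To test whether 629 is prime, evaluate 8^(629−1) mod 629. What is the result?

8^1 ≡ 8 (mod 629)
8^2 ≡ 8^2 = 64 ≡ 64 (mod 629)
8^4 ≡ 64^2 = 4096 ≡ 322 (mod 629)
8^8 ≡ 322^2 = 103684 ≡ 528 (mod 629)
8^16 ≡ 528^2 = 278784 ≡ 137 (mod 629)
8^32 ≡ 137^2 = 18769 ≡ 528 (mod 629)
8^64 ≡ 528^2 = 278784 ≡ 137 (mod 629)
8^128 ≡ 137^2 = 18769 ≡ 528 (mod 629)
8^256 ≡ 528^2 = 278784 ≡ 137 (mod 629)
8^512 ≡ 137^2 = 18769 ≡ 528 (mod 629)
628 = 512 + 64 + 32 + 16 + 4 in binary powers of 2.
So 8^628 ≡ 528 · 137 · 528 · 137 · 322 ≡ 322 (mod 629).
Since 322 ≠ 1, base 8 is a Fermat witness: 629 is composite.

322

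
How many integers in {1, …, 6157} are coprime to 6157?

Factor: 6157 = 47 · 131.
φ(6157) = (47−1) · (131−1) = 46 · 130 = 5980.

5980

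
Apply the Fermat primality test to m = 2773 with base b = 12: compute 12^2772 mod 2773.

1575

12^1 ≡ 12 (mod 2773)
12^2 ≡ 12^2 = 144 ≡ 144 (mod 2773)
12^4 ≡ 144^2 = 20736 ≡ 1325 (mod 2773)
12^8 ≡ 1325^2 = 1755625 ≡ 316 (mod 2773)
12^16 ≡ 316^2 = 99856 ≡ 28 (mod 2773)
12^32 ≡ 28^2 = 784 ≡ 784 (mod 2773)
12^64 ≡ 784^2 = 614656 ≡ 1823 (mod 2773)
12^128 ≡ 1823^2 = 3323329 ≡ 1275 (mod 2773)
12^256 ≡ 1275^2 = 1625625 ≡ 647 (mod 2773)
12^512 ≡ 647^2 = 418609 ≡ 2659 (mod 2773)
12^1024 ≡ 2659^2 = 7070281 ≡ 1904 (mod 2773)
12^2048 ≡ 1904^2 = 3625216 ≡ 905 (mod 2773)
2772 = 2048 + 512 + 128 + 64 + 16 + 4 in binary powers of 2.
So 12^2772 ≡ 905 · 2659 · 1275 · 1823 · 28 · 1325 ≡ 1575 (mod 2773).
Since 1575 ≠ 1, base 12 is a Fermat witness: 2773 is composite.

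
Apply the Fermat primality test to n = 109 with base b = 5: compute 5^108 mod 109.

5^1 ≡ 5 (mod 109)
5^2 ≡ 5^2 = 25 ≡ 25 (mod 109)
5^4 ≡ 25^2 = 625 ≡ 80 (mod 109)
5^8 ≡ 80^2 = 6400 ≡ 78 (mod 109)
5^16 ≡ 78^2 = 6084 ≡ 89 (mod 109)
5^32 ≡ 89^2 = 7921 ≡ 73 (mod 109)
5^64 ≡ 73^2 = 5329 ≡ 97 (mod 109)
108 = 64 + 32 + 8 + 4 in binary powers of 2.
So 5^108 ≡ 97 · 73 · 78 · 80 ≡ 1 (mod 109).
Since the result is 1, base 5 gives no evidence that 109 is composite.

1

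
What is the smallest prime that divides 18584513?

18584513 is odd.
Digit sum 35, not divisible by 3.
Ends in 3: not divisible by 5.
7: 18584513 = 7·2654930 + 3
11: 18584513 = 11·1689501 + 2
13: 18584513 = 13·1429577 + 12
17: 18584513 = 17·1093206 + 11
19: 18584513 = 19·978132 + 5
23: 18584513 = 23·808022 + 7
29: 18584513 = 29·640845 + 8
31: 18584513 = 31·599500 + 13
37: 18584513 = 37·502284 + 5
41: 18584513 = 41·453280 + 33
43: 18584513 = 43·432197 + 42
47: 18584513 = 47·395415 + 8
53: 18584513 = 53·350651 + 10
59: 18584513 = 59·314991 + 44
61: 18584513 = 61·304664 + 9
67: 18584513 = 67·277380 + 53
71: 18584513 = 71·261753 + 50
73: 18584513 = 73·254582 + 27
79: 18584513 = 79·235247

79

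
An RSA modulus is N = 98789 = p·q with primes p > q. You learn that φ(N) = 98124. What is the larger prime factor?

443

φ(n) = (p−1)(q−1) = n − (p+q) + 1, so p + q = 98789 − 98124 + 1 = 666.
p and q are the roots of t² − 666t + 98789 = 0.
Discriminant: 666² − 4·98789 = 443556 − 395156 = 48400; √48400 = 220.
q = (666 − 220)/2 = 223, p = (666 + 220)/2 = 443.
Check: 223 · 443 = 98789.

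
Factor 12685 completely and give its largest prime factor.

12685 = 5 · 2537
2537 = 43 · 59
59 is prime.
So 12685 = 5 · 43 · 59; the largest prime factor is 59.

59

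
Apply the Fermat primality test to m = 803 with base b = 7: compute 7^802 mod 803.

7^1 ≡ 7 (mod 803)
7^2 ≡ 7^2 = 49 ≡ 49 (mod 803)
7^4 ≡ 49^2 = 2401 ≡ 795 (mod 803)
7^8 ≡ 795^2 = 632025 ≡ 64 (mod 803)
7^16 ≡ 64^2 = 4096 ≡ 81 (mod 803)
7^32 ≡ 81^2 = 6561 ≡ 137 (mod 803)
7^64 ≡ 137^2 = 18769 ≡ 300 (mod 803)
7^128 ≡ 300^2 = 90000 ≡ 64 (mod 803)
7^256 ≡ 64^2 = 4096 ≡ 81 (mod 803)
7^512 ≡ 81^2 = 6561 ≡ 137 (mod 803)
802 = 512 + 256 + 32 + 2 in binary powers of 2.
So 7^802 ≡ 137 · 81 · 137 · 49 ≡ 654 (mod 803).
Since 654 ≠ 1, base 7 is a Fermat witness: 803 is composite.

654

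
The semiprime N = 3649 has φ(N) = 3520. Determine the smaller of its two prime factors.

41

φ(n) = (p−1)(q−1) = n − (p+q) + 1, so p + q = 3649 − 3520 + 1 = 130.
p and q are the roots of t² − 130t + 3649 = 0.
Discriminant: 130² − 4·3649 = 16900 − 14596 = 2304; √2304 = 48.
q = (130 − 48)/2 = 41, p = (130 + 48)/2 = 89.
Check: 41 · 89 = 3649.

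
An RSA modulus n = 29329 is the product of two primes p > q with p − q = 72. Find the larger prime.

211

Since p = q + 72, we have 29329 = q(q + 72), so q² + 72q − 29329 = 0.
Discriminant: 72² + 4·29329 = 5184 + 117316 = 122500; √122500 = 350.
q = (−72 + 350)/2 = 139, and p = q + 72 = 211.
Check: 139 · 211 = 29329.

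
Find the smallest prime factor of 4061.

4061 is odd.
Digit sum 11, not divisible by 3.
Ends in 1: not divisible by 5.
7: 4061 = 7·580 + 1
11: 4061 = 11·369 + 2
13: 4061 = 13·312 + 5
17: 4061 = 17·238 + 15
19: 4061 = 19·213 + 14
23: 4061 = 23·176 + 13
29: 4061 = 29·140 + 1
31: 4061 = 31·131

31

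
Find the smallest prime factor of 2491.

47

2491 is odd.
Digit sum 16, not divisible by 3.
Ends in 1: not divisible by 5.
7: 2491 = 7·355 + 6
11: 2491 = 11·226 + 5
13: 2491 = 13·191 + 8
17: 2491 = 17·146 + 9
19: 2491 = 19·131 + 2
23: 2491 = 23·108 + 7
29: 2491 = 29·85 + 26
31: 2491 = 31·80 + 11
37: 2491 = 37·67 + 12
41: 2491 = 41·60 + 31
43: 2491 = 43·57 + 40
47: 2491 = 47·53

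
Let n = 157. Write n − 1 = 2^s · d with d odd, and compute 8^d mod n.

28

157 − 1 = 156 = 2^2 · 39, so d = 39.
8^1 ≡ 8 (mod 157)
8^2 ≡ 8^2 = 64 ≡ 64 (mod 157)
8^4 ≡ 64^2 = 4096 ≡ 14 (mod 157)
8^8 ≡ 14^2 = 196 ≡ 39 (mod 157)
8^16 ≡ 39^2 = 1521 ≡ 108 (mod 157)
8^32 ≡ 108^2 = 11664 ≡ 46 (mod 157)
39 = 32 + 4 + 2 + 1 in binary powers of 2.
So 8^39 ≡ 46 · 14 · 64 · 8 ≡ 28 (mod 157).
Squaring chain: 28 → 156; reaches −1, so base 8 does not prove 157 composite.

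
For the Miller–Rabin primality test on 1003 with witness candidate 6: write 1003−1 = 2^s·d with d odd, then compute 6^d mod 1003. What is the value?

704

1003 − 1 = 1002 = 2^1 · 501, so d = 501.
6^1 ≡ 6 (mod 1003)
6^2 ≡ 6^2 = 36 ≡ 36 (mod 1003)
6^4 ≡ 36^2 = 1296 ≡ 293 (mod 1003)
6^8 ≡ 293^2 = 85849 ≡ 594 (mod 1003)
6^16 ≡ 594^2 = 352836 ≡ 783 (mod 1003)
6^32 ≡ 783^2 = 613089 ≡ 256 (mod 1003)
6^64 ≡ 256^2 = 65536 ≡ 341 (mod 1003)
6^128 ≡ 341^2 = 116281 ≡ 936 (mod 1003)
6^256 ≡ 936^2 = 876096 ≡ 477 (mod 1003)
501 = 256 + 128 + 64 + 32 + 16 + 4 + 1 in binary powers of 2.
So 6^501 ≡ 477 · 936 · 341 · 256 · 783 · 293 · 6 ≡ 704 (mod 1003).
Squaring chain: 704; never reaches −1, so base 6 is a Miller–Rabin witness that 1003 is composite.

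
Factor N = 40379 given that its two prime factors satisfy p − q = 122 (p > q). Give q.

149

Since p = q + 122, we have 40379 = q(q + 122), so q² + 122q − 40379 = 0.
Discriminant: 122² + 4·40379 = 14884 + 161516 = 176400; √176400 = 420.
q = (−122 + 420)/2 = 149, and p = q + 122 = 271.
Check: 149 · 271 = 40379.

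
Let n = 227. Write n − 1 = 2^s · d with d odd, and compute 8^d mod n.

227 − 1 = 226 = 2^1 · 113, so d = 113.
8^1 ≡ 8 (mod 227)
8^2 ≡ 8^2 = 64 ≡ 64 (mod 227)
8^4 ≡ 64^2 = 4096 ≡ 10 (mod 227)
8^8 ≡ 10^2 = 100 ≡ 100 (mod 227)
8^16 ≡ 100^2 = 10000 ≡ 12 (mod 227)
8^32 ≡ 12^2 = 144 ≡ 144 (mod 227)
8^64 ≡ 144^2 = 20736 ≡ 79 (mod 227)
113 = 64 + 32 + 16 + 1 in binary powers of 2.
So 8^113 ≡ 79 · 144 · 12 · 8 ≡ 226 (mod 227).
Since 8^d ≡ 226 (mod 227), base 8 does not prove 227 composite.

226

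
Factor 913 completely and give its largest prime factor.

913 = 11 · 83
83 is prime.
So 913 = 11 · 83; the largest prime factor is 83.

83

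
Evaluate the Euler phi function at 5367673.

Factor: 5367673 = 157 · 179 · 191.
φ(5367673) = (157−1) · (179−1) · (191−1) = 156 · 178 · 190 = 5275920.

5275920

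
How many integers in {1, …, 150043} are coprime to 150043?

Factor: 150043 = 19 · 53 · 149.
φ(150043) = (19−1) · (53−1) · (149−1) = 18 · 52 · 148 = 138528.

138528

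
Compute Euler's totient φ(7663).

Factor: 7663 = 79 · 97.
φ(7663) = (79−1) · (97−1) = 78 · 96 = 7488.

7488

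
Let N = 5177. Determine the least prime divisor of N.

31

5177 is odd.
Digit sum 20, not divisible by 3.
Ends in 7: not divisible by 5.
7: 5177 = 7·739 + 4
11: 5177 = 11·470 + 7
13: 5177 = 13·398 + 3
17: 5177 = 17·304 + 9
19: 5177 = 19·272 + 9
23: 5177 = 23·225 + 2
29: 5177 = 29·178 + 15
31: 5177 = 31·167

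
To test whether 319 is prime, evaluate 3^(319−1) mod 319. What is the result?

3^1 ≡ 3 (mod 319)
3^2 ≡ 3^2 = 9 ≡ 9 (mod 319)
3^4 ≡ 9^2 = 81 ≡ 81 (mod 319)
3^8 ≡ 81^2 = 6561 ≡ 181 (mod 319)
3^16 ≡ 181^2 = 32761 ≡ 223 (mod 319)
3^32 ≡ 223^2 = 49729 ≡ 284 (mod 319)
3^64 ≡ 284^2 = 80656 ≡ 268 (mod 319)
3^128 ≡ 268^2 = 71824 ≡ 49 (mod 319)
3^256 ≡ 49^2 = 2401 ≡ 168 (mod 319)
318 = 256 + 32 + 16 + 8 + 4 + 2 in binary powers of 2.
So 3^318 ≡ 168 · 284 · 223 · 181 · 81 · 9 ≡ 5 (mod 319).
Since 5 ≠ 1, base 3 is a Fermat witness: 319 is composite.

5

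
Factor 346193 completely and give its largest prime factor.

97

346193 = 43 · 8051
8051 = 83 · 97
97 is prime.
So 346193 = 43 · 83 · 97; the largest prime factor is 97.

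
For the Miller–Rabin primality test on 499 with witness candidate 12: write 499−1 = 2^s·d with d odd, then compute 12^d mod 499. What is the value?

498

499 − 1 = 498 = 2^1 · 249, so d = 249.
12^1 ≡ 12 (mod 499)
12^2 ≡ 12^2 = 144 ≡ 144 (mod 499)
12^4 ≡ 144^2 = 20736 ≡ 277 (mod 499)
12^8 ≡ 277^2 = 76729 ≡ 382 (mod 499)
12^16 ≡ 382^2 = 145924 ≡ 216 (mod 499)
12^32 ≡ 216^2 = 46656 ≡ 249 (mod 499)
12^64 ≡ 249^2 = 62001 ≡ 125 (mod 499)
12^128 ≡ 125^2 = 15625 ≡ 156 (mod 499)
249 = 128 + 64 + 32 + 16 + 8 + 1 in binary powers of 2.
So 12^249 ≡ 156 · 125 · 249 · 216 · 382 · 12 ≡ 498 (mod 499).
Since 12^d ≡ 498 (mod 499), base 12 does not prove 499 composite.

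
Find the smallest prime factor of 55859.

83

55859 is odd.
Digit sum 32, not divisible by 3.
Ends in 9: not divisible by 5.
7: 55859 = 7·7979 + 6
11: 55859 = 11·5078 + 1
13: 55859 = 13·4296 + 11
17: 55859 = 17·3285 + 14
19: 55859 = 19·2939 + 18
23: 55859 = 23·2428 + 15
29: 55859 = 29·1926 + 5
31: 55859 = 31·1801 + 28
37: 55859 = 37·1509 + 26
41: 55859 = 41·1362 + 17
43: 55859 = 43·1299 + 2
47: 55859 = 47·1188 + 23
53: 55859 = 53·1053 + 50
59: 55859 = 59·946 + 45
61: 55859 = 61·915 + 44
67: 55859 = 67·833 + 48
71: 55859 = 71·786 + 53
73: 55859 = 73·765 + 14
79: 55859 = 79·707 + 6
83: 55859 = 83·673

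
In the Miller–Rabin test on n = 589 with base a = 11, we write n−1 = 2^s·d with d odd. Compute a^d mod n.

77

589 − 1 = 588 = 2^2 · 147, so d = 147.
11^1 ≡ 11 (mod 589)
11^2 ≡ 11^2 = 121 ≡ 121 (mod 589)
11^4 ≡ 121^2 = 14641 ≡ 505 (mod 589)
11^8 ≡ 505^2 = 255025 ≡ 577 (mod 589)
11^16 ≡ 577^2 = 332929 ≡ 144 (mod 589)
11^32 ≡ 144^2 = 20736 ≡ 121 (mod 589)
11^64 ≡ 121^2 = 14641 ≡ 505 (mod 589)
11^128 ≡ 505^2 = 255025 ≡ 577 (mod 589)
147 = 128 + 16 + 2 + 1 in binary powers of 2.
So 11^147 ≡ 577 · 144 · 121 · 11 ≡ 77 (mod 589).
Squaring chain: 77 → 39; never reaches −1, so base 11 is a Miller–Rabin witness that 589 is composite.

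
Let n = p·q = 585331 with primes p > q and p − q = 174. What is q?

Since p = q + 174, we have 585331 = q(q + 174), so q² + 174q − 585331 = 0.
Discriminant: 174² + 4·585331 = 30276 + 2341324 = 2371600; √2371600 = 1540.
q = (−174 + 1540)/2 = 683, and p = q + 174 = 857.
Check: 683 · 857 = 585331.

683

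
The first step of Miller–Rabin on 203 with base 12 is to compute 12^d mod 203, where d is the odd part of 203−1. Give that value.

157

203 − 1 = 202 = 2^1 · 101, so d = 101.
12^1 ≡ 12 (mod 203)
12^2 ≡ 12^2 = 144 ≡ 144 (mod 203)
12^4 ≡ 144^2 = 20736 ≡ 30 (mod 203)
12^8 ≡ 30^2 = 900 ≡ 88 (mod 203)
12^16 ≡ 88^2 = 7744 ≡ 30 (mod 203)
12^32 ≡ 30^2 = 900 ≡ 88 (mod 203)
12^64 ≡ 88^2 = 7744 ≡ 30 (mod 203)
101 = 64 + 32 + 4 + 1 in binary powers of 2.
So 12^101 ≡ 30 · 88 · 30 · 12 ≡ 157 (mod 203).
Squaring chain: 157; never reaches −1, so base 12 is a Miller–Rabin witness that 203 is composite.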